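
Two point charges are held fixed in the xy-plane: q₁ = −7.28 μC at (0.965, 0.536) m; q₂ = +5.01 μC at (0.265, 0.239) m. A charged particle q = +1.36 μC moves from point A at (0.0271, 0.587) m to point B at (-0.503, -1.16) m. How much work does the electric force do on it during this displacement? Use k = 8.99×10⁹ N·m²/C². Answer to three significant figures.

0.0518 J

The work done by the electric force is W_field = −ΔU = −q(V_B − V_A) = q(V_A − V_B).
At A: distances to the source charges are 0.939 m, 0.422 m; V_A = Σ kqᵢ/rᵢ = 3.72×10⁴ V.
At B: distances to the source charges are 2.24 m, 1.60 m; V_B = Σ kqᵢ/rᵢ = -956 V.
ΔV = V_B − V_A = -3.81×10⁴ V.
W_field = −qΔV = −(1.36×10⁻⁶ C)(-3.81×10⁴ V) = 0.0518 J.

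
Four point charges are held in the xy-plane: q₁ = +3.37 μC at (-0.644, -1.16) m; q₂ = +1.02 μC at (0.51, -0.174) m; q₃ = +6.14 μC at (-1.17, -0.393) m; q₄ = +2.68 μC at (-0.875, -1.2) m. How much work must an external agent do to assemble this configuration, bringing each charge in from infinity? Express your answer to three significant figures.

The work to assemble the configuration equals its total potential energy, U = Σ kqᵢqⱼ/rᵢⱼ over all pairs.
Pair separations: r₁₂ = 1.52 m, r₁₃ = 0.930 m, r₁₄ = 0.234 m, r₂₃ = 1.69 m, r₂₄ = 1.72 m, r₃₄ = 0.859 m.
Summing all 6 pair terms gives U = 0.786 J.

0.786 J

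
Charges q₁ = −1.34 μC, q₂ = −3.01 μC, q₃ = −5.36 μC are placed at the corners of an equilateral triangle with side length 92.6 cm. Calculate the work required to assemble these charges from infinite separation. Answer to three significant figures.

The assembly work is the sum of pairwise potential energies, U = Σ_{i<j} kqᵢqⱼ/rᵢⱼ.
All three pair separations equal the side length, 0.926 m.
U = (0.0392) + (0.0697) + (0.157) = 0.266 J.

0.266 J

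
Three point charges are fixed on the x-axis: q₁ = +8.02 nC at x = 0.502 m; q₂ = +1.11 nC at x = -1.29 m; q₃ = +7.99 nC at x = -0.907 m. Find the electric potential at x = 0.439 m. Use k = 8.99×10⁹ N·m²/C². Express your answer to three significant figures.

1200 V

Electric potential is a scalar, so the contributions from each charge add algebraically: V = Σ kqᵢ/rᵢ.
Distances from the field point to each charge: r₁ = 0.0630 m, r₂ = 1.73 m, r₃ = 1.35 m.
V = k[(8.02×10⁻⁹)/(0.0630) + (1.11×10⁻⁹)/(1.73) + (7.99×10⁻⁹)/(1.35)] = 1200 V.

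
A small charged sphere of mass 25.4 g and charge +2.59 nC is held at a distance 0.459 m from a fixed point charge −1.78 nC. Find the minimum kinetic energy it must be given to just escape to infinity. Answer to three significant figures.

9.03×10⁻⁸ J

To just escape, total mechanical energy must reach zero at infinity: ½mv²_min + U = 0, so ½mv²_min = −U = |kQq|/r.
|U| = |kQq|/r = (8.99×10⁹ N·m²/C²)(1.78×10⁻⁹)(2.59×10⁻⁹)/(0.459) = 9.03×10⁻⁸ J.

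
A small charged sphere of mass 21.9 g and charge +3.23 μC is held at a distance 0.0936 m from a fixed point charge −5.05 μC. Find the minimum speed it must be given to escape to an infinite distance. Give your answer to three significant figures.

12.0 m/s

To just escape, total mechanical energy must reach zero at infinity: ½mv²_min + U = 0, so ½mv²_min = −U = |kQq|/r.
|U| = |kQq|/r = (8.99×10⁹ N·m²/C²)(5.05×10⁻⁶)(3.23×10⁻⁶)/(0.0936) = 1.57 J.
v_min = √(2|U|/m) = √(2·1.57/0.0219) = 12.0 m/s.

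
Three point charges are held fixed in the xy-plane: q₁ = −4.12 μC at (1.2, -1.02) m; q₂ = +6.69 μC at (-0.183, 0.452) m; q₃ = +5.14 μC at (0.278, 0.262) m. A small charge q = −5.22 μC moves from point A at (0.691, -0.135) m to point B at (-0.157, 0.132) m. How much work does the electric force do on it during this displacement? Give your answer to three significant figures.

0.871 J

The work done by the electric force is W_field = −ΔU = −q(V_B − V_A) = q(V_A − V_B).
At A: distances to the source charges are 1.02 m, 1.05 m, 0.573 m; V_A = Σ kqᵢ/rᵢ = 1.02×10⁵ V.
At B: distances to the source charges are 1.78 m, 0.321 m, 0.454 m; V_B = Σ kqᵢ/rᵢ = 2.68×10⁵ V.
ΔV = V_B − V_A = 1.67×10⁵ V.
W_field = −qΔV = −(-5.22×10⁻⁶ C)(1.67×10⁵ V) = 0.871 J.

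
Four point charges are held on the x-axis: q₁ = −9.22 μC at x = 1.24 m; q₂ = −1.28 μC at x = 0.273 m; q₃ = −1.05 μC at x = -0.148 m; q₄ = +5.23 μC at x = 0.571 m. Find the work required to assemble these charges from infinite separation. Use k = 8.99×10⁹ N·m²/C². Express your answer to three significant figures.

The work to assemble the configuration equals its total potential energy, U = Σ kqᵢqⱼ/rᵢⱼ over all pairs.
Pair separations: r₁₂ = 0.967 m, r₁₃ = 1.39 m, r₁₄ = 0.669 m, r₂₃ = 0.421 m, r₂₄ = 0.298 m, r₃₄ = 0.719 m.
Summing all 6 pair terms gives U = -0.717 J.

-0.717 J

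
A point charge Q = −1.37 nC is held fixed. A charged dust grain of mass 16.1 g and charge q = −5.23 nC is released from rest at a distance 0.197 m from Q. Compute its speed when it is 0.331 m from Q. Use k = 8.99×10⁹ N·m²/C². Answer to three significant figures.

4.06×10⁻³ m/s

Only the electrostatic force acts, so mechanical energy is conserved: ½mv² = U₁ − U₂ = kQq(1/r₁ − 1/r₂).
U₁ − U₂ = (8.99×10⁹ N·m²/C²)(-1.37×10⁻⁹ C)(-5.23×10⁻⁹ C)(1/0.197 − 1/0.331) = 1.32×10⁻⁷ J.
v = √(2·1.32×10⁻⁷/0.0161) = 4.06×10⁻³ m/s.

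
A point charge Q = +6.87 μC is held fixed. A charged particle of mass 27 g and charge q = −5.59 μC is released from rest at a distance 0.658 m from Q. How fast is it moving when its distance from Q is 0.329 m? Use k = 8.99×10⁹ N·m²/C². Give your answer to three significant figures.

6.23 m/s

Only the electrostatic force acts, so mechanical energy is conserved: ½mv² = U₁ − U₂ = kQq(1/r₁ − 1/r₂).
U₁ − U₂ = (8.99×10⁹ N·m²/C²)(6.87×10⁻⁶ C)(-5.59×10⁻⁶ C)(1/0.658 − 1/0.329) = 0.525 J.
v = √(2·0.525/0.0270) = 6.23 m/s.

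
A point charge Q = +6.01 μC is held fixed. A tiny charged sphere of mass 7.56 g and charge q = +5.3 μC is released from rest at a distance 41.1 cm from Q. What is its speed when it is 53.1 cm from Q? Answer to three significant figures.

6.45 m/s

Only the electrostatic force acts, so mechanical energy is conserved: ½mv² = U₁ − U₂ = kQq(1/r₁ − 1/r₂).
U₁ − U₂ = (8.99×10⁹ N·m²/C²)(6.01×10⁻⁶ C)(5.30×10⁻⁶ C)(1/0.411 − 1/0.531) = 0.157 J.
v = √(2·0.157/7.56×10⁻³) = 6.45 m/s.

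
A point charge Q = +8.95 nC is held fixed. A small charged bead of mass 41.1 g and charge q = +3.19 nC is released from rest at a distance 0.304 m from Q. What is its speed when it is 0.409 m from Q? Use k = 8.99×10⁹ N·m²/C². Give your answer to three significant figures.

Only the electrostatic force acts, so mechanical energy is conserved: ½mv² = U₁ − U₂ = kQq(1/r₁ − 1/r₂).
U₁ − U₂ = (8.99×10⁹ N·m²/C²)(8.95×10⁻⁹ C)(3.19×10⁻⁹ C)(1/0.304 − 1/0.409) = 2.17×10⁻⁷ J.
v = √(2·2.17×10⁻⁷/0.0411) = 3.25×10⁻³ m/s.

3.25×10⁻³ m/s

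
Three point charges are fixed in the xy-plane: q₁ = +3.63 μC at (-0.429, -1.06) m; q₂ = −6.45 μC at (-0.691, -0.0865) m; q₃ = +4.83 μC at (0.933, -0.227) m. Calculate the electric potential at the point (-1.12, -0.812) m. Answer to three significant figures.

-4010 V

Electric potential is a scalar, so the contributions from each charge add algebraically: V = Σ kqᵢ/rᵢ.
Distances from the field point to each charge: r₁ = 0.734 m, r₂ = 0.843 m, r₃ = 2.13 m.
V = k[(3.63×10⁻⁶)/(0.734) + (-6.45×10⁻⁶)/(0.843) + (4.83×10⁻⁶)/(2.13)] = -4010 V.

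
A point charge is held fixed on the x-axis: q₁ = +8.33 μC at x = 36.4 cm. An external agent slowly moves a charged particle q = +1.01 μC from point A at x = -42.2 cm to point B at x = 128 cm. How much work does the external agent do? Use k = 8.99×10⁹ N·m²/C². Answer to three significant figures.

For quasistatic motion the external work equals the change in potential energy: W_ext = qΔV = q(V_B − V_A).
At A: distance to the source charge is 0.786 m; V_A = kq₁/r = 9.53×10⁴ V.
At B: distance to the source charge is 0.916 m; V_B = kq₁/r = 8.18×10⁴ V.
ΔV = V_B − V_A = -1.35×10⁴ V.
W_ext = qΔV = (1.01×10⁻⁶ C)(-1.35×10⁴ V) = -0.0137 J.

-0.0137 J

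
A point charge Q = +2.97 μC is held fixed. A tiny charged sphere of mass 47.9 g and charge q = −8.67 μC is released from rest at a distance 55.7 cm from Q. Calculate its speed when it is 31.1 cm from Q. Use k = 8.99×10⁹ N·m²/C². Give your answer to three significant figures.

Only the electrostatic force acts, so mechanical energy is conserved: ½mv² = U₁ − U₂ = kQq(1/r₁ − 1/r₂).
U₁ − U₂ = (8.99×10⁹ N·m²/C²)(2.97×10⁻⁶ C)(-8.67×10⁻⁶ C)(1/0.557 − 1/0.311) = 0.329 J.
v = √(2·0.329/0.0479) = 3.70 m/s.

3.70 m/s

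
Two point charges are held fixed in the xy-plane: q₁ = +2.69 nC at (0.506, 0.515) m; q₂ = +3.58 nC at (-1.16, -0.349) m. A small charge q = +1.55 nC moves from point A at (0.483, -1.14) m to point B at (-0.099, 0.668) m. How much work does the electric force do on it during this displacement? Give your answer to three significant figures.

-4.40×10⁻⁸ J

The work done by the electric force is W_field = −ΔU = −q(V_B − V_A) = q(V_A − V_B).
At A: distances to the source charges are 1.66 m, 1.82 m; V_A = Σ kqᵢ/rᵢ = 32.3 V.
At B: distances to the source charges are 0.624 m, 1.47 m; V_B = Σ kqᵢ/rᵢ = 60.7 V.
ΔV = V_B − V_A = 28.4 V.
W_field = −qΔV = −(1.55×10⁻⁹ C)(28.4 V) = -4.40×10⁻⁸ J.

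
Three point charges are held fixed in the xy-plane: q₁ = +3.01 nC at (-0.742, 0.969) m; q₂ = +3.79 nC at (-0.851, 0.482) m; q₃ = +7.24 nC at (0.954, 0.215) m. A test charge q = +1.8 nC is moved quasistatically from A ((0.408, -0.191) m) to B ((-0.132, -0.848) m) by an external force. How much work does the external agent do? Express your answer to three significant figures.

-1.02×10⁻⁷ J

For quasistatic motion the external work equals the change in potential energy: W_ext = qΔV = q(V_B − V_A).
At A: distances to the source charges are 1.63 m, 1.43 m, 0.680 m; V_A = Σ kqᵢ/rᵢ = 136 V.
At B: distances to the source charges are 1.92 m, 1.51 m, 1.52 m; V_B = Σ kqᵢ/rᵢ = 79.5 V.
ΔV = V_B − V_A = -56.6 V.
W_ext = qΔV = (1.80×10⁻⁹ C)(-56.6 V) = -1.02×10⁻⁷ J.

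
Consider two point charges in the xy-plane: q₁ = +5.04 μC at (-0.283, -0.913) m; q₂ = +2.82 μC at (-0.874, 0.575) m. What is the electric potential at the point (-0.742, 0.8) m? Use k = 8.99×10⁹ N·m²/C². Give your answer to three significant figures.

1.23×10⁵ V

The total potential is the scalar sum of each charge's contribution, V = Σ kqᵢ/rᵢ.
Distances from the field point to each charge: r₁ = 1.77 m, r₂ = 0.261 m.
V = k[(5.04×10⁻⁶)/(1.77) + (2.82×10⁻⁶)/(0.261)] = 1.23×10⁵ V.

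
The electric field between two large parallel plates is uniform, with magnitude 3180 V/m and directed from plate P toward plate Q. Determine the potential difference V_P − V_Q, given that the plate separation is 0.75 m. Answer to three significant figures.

2380 V

In a uniform field, potential decreases in the direction of E: ΔV = −E·d for a displacement d parallel to E.
Going from Q to P is a displacement of 0.75 m opposite to the field, so V_P − V_Q = +Ed = 2380 V.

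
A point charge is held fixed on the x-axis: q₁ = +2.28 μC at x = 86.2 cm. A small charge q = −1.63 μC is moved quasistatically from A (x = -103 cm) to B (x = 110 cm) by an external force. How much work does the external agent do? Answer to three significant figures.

-0.123 J

For quasistatic motion the external work equals the change in potential energy: W_ext = qΔV = q(V_B − V_A).
At A: distance to the source charge is 1.89 m; V_A = kq₁/r = 1.08×10⁴ V.
At B: distance to the source charge is 0.238 m; V_B = kq₁/r = 8.61×10⁴ V.
ΔV = V_B − V_A = 7.53×10⁴ V.
W_ext = qΔV = (-1.63×10⁻⁶ C)(7.53×10⁴ V) = -0.123 J.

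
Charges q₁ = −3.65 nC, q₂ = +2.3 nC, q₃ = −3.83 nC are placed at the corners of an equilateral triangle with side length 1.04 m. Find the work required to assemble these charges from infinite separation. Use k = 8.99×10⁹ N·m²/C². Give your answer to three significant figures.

-2.79×10⁻⁸ J

The work to assemble the configuration equals its total potential energy, U = Σ kqᵢqⱼ/rᵢⱼ over all pairs.
All three pair separations equal the side length, 1.04 m.
U = (-7.26×10⁻⁸) + (1.21×10⁻⁷) + (-7.61×10⁻⁸) = -2.79×10⁻⁸ J.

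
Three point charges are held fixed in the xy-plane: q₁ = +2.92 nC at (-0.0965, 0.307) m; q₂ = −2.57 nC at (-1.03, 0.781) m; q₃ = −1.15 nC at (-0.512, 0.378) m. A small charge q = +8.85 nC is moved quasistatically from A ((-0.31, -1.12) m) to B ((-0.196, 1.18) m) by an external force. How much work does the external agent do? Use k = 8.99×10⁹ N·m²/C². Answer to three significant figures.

-6.28×10⁻⁸ J

For quasistatic motion the external work equals the change in potential energy: W_ext = qΔV = q(V_B − V_A).
At A: distances to the source charges are 1.44 m, 2.03 m, 1.51 m; V_A = Σ kqᵢ/rᵢ = -0.0122 V.
At B: distances to the source charges are 0.879 m, 0.925 m, 0.862 m; V_B = Σ kqᵢ/rᵢ = -7.11 V.
ΔV = V_B − V_A = -7.10 V.
W_ext = qΔV = (8.85×10⁻⁹ C)(-7.10 V) = -6.28×10⁻⁸ J.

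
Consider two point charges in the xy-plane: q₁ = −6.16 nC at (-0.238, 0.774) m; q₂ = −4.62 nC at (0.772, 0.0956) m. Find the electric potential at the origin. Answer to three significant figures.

The total potential is the scalar sum of each charge's contribution, V = Σ kqᵢ/rᵢ.
Distances from the field point to each charge: r₁ = 0.810 m, r₂ = 0.778 m.
V = k[(-6.16×10⁻⁹)/(0.810) + (-4.62×10⁻⁹)/(0.778)] = -122 V.

-122 V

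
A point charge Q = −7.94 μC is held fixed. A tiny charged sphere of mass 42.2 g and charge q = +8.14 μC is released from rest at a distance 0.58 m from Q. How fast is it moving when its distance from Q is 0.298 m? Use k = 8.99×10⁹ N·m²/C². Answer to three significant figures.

Only the electrostatic force acts, so mechanical energy is conserved: ½mv² = U₁ − U₂ = kQq(1/r₁ − 1/r₂).
U₁ − U₂ = (8.99×10⁹ N·m²/C²)(-7.94×10⁻⁶ C)(8.14×10⁻⁶ C)(1/0.580 − 1/0.298) = 0.948 J.
v = √(2·0.948/0.0422) = 6.70 m/s.

6.70 m/s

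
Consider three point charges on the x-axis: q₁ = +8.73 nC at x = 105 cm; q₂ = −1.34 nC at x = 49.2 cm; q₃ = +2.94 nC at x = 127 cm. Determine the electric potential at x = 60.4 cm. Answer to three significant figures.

108 V

Electric potential is a scalar, so the contributions from each charge add algebraically: V = Σ kqᵢ/rᵢ.
Distances from the field point to each charge: r₁ = 0.446 m, r₂ = 0.112 m, r₃ = 0.666 m.
V = k[(8.73×10⁻⁹)/(0.446) + (-1.34×10⁻⁹)/(0.112) + (2.94×10⁻⁹)/(0.666)] = 108 V.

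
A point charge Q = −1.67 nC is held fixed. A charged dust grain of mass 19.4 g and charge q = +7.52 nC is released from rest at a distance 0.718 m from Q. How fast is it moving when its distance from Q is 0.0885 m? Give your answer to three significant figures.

0.0107 m/s

Only the electrostatic force acts, so mechanical energy is conserved: ½mv² = U₁ − U₂ = kQq(1/r₁ − 1/r₂).
U₁ − U₂ = (8.99×10⁹ N·m²/C²)(-1.67×10⁻⁹ C)(7.52×10⁻⁹ C)(1/0.718 − 1/0.0885) = 1.12×10⁻⁶ J.
v = √(2·1.12×10⁻⁶/0.0194) = 0.0107 m/s.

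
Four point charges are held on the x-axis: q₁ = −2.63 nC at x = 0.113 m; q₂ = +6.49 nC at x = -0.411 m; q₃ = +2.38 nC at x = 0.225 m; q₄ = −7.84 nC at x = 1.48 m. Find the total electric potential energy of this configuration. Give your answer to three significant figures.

-8.17×10⁻⁷ J

The assembly work is the sum of pairwise potential energies, U = Σ_{i<j} kqᵢqⱼ/rᵢⱼ.
Pair separations: r₁₂ = 0.524 m, r₁₃ = 0.112 m, r₁₄ = 1.37 m, r₂₃ = 0.636 m, r₂₄ = 1.89 m, r₃₄ = 1.25 m.
Summing all 6 pair terms gives U = -8.17×10⁻⁷ J.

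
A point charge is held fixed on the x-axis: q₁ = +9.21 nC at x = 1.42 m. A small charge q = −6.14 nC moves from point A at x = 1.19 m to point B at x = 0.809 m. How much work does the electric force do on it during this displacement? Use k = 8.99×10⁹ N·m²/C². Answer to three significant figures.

The work done by the electric force is W_field = −ΔU = −q(V_B − V_A) = q(V_A − V_B).
At A: distance to the source charge is 0.230 m; V_A = kq₁/r = 360 V.
At B: distance to the source charge is 0.611 m; V_B = kq₁/r = 136 V.
ΔV = V_B − V_A = -224 V.
W_field = −qΔV = −(-6.14×10⁻⁹ C)(-224 V) = -1.38×10⁻⁶ J.

-1.38×10⁻⁶ J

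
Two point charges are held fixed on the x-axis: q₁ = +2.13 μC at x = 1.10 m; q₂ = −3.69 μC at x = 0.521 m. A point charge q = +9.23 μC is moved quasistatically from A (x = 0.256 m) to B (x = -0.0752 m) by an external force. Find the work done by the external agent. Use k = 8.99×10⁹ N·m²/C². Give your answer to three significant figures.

0.583 J

For quasistatic motion the external work equals the change in potential energy: W_ext = qΔV = q(V_B − V_A).
At A: distances to the source charges are 0.844 m, 0.265 m; V_A = Σ kqᵢ/rᵢ = -1.02×10⁵ V.
At B: distances to the source charges are 1.18 m, 0.596 m; V_B = Σ kqᵢ/rᵢ = -3.93×10⁴ V.
ΔV = V_B − V_A = 6.31×10⁴ V.
W_ext = qΔV = (9.23×10⁻⁶ C)(6.31×10⁴ V) = 0.583 J.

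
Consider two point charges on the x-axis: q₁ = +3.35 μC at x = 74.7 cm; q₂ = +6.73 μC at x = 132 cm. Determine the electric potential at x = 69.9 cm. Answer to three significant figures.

The total potential is the scalar sum of each charge's contribution, V = Σ kqᵢ/rᵢ.
Distances from the field point to each charge: r₁ = 0.0480 m, r₂ = 0.621 m.
V = k[(3.35×10⁻⁶)/(0.0480) + (6.73×10⁻⁶)/(0.621)] = 7.25×10⁵ V.

7.25×10⁵ V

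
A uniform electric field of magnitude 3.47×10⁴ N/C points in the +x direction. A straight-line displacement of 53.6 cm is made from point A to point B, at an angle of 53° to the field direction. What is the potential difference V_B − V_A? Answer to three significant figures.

Only the component of displacement along E changes the potential: ΔV = −E·d·cosθ.
ΔV = −(3.47×10⁴ V/m)(0.536 m)cos53° = -1.12×10⁴ V.

-1.12×10⁴ V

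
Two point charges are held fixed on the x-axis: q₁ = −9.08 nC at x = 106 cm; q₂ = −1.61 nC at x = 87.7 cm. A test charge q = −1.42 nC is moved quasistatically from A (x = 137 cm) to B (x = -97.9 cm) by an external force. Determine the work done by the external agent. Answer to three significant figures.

-3.48×10⁻⁷ J

For quasistatic motion the external work equals the change in potential energy: W_ext = qΔV = q(V_B − V_A).
At A: distances to the source charges are 0.310 m, 0.493 m; V_A = Σ kqᵢ/rᵢ = -293 V.
At B: distances to the source charges are 2.04 m, 1.86 m; V_B = Σ kqᵢ/rᵢ = -47.8 V.
ΔV = V_B − V_A = 245 V.
W_ext = qΔV = (-1.42×10⁻⁹ C)(245 V) = -3.48×10⁻⁷ J.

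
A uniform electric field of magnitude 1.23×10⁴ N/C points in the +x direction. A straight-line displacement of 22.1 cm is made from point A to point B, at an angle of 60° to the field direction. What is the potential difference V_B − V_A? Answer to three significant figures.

-1360 V

Only the component of displacement along E changes the potential: ΔV = −E·d·cosθ.
ΔV = −(1.23×10⁴ V/m)(0.221 m)cos60° = -1360 V.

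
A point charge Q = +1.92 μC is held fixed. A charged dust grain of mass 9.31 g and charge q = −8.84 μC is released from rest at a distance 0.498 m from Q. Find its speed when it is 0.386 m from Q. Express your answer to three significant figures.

Only the electrostatic force acts, so mechanical energy is conserved: ½mv² = U₁ − U₂ = kQq(1/r₁ − 1/r₂).
U₁ − U₂ = (8.99×10⁹ N·m²/C²)(1.92×10⁻⁶ C)(-8.84×10⁻⁶ C)(1/0.498 − 1/0.386) = 0.0889 J.
v = √(2·0.0889/9.31×10⁻³) = 4.37 m/s.

4.37 m/s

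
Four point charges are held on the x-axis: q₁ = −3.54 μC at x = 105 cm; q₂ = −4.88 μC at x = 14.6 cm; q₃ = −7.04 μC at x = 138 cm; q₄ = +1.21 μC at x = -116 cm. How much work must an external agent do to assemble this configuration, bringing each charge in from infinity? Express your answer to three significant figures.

1.01 J

The work to assemble the configuration equals its total potential energy, U = Σ kqᵢqⱼ/rᵢⱼ over all pairs.
Pair separations: r₁₂ = 0.904 m, r₁₃ = 0.330 m, r₁₄ = 2.21 m, r₂₃ = 1.23 m, r₂₄ = 1.31 m, r₃₄ = 2.54 m.
Summing all 6 pair terms gives U = 1.01 J.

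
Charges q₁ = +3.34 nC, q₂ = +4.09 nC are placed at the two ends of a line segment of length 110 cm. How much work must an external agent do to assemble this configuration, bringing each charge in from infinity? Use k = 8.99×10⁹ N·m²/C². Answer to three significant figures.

The work to assemble the configuration equals its total potential energy, U = Σ kqᵢqⱼ/rᵢⱼ over all pairs.
The separation is r = 1.10 m.
U = (1.12×10⁻⁷) = 1.12×10⁻⁷ J.

1.12×10⁻⁷ J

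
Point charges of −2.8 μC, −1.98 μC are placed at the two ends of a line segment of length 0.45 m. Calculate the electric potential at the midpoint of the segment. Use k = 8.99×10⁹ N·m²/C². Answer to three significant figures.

-1.91×10⁵ V

The total potential is the scalar sum of each charge's contribution, V = Σ kqᵢ/rᵢ.
Each charge is 0.225 m from the midpoint.
V = k[(-2.80×10⁻⁶)/(0.225) + (-1.98×10⁻⁶)/(0.225)] = -1.91×10⁵ V.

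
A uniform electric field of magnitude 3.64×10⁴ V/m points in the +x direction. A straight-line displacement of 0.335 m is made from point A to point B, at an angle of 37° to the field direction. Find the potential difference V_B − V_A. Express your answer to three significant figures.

-9740 V

Only the component of displacement along E changes the potential: ΔV = −E·d·cosθ.
ΔV = −(3.64×10⁴ V/m)(0.335 m)cos37° = -9740 V.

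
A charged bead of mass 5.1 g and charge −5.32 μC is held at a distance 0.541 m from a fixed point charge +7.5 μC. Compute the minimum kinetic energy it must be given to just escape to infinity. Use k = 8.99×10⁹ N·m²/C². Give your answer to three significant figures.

To just escape, total mechanical energy must reach zero at infinity: ½mv²_min + U = 0, so ½mv²_min = −U = |kQq|/r.
|U| = |kQq|/r = (8.99×10⁹ N·m²/C²)(7.50×10⁻⁶)(5.32×10⁻⁶)/(0.541) = 0.663 J.

0.663 J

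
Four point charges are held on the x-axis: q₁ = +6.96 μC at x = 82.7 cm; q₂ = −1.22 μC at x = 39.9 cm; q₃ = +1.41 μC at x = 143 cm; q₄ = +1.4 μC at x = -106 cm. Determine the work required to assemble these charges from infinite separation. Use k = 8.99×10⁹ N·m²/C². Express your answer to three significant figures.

-4.02×10⁻³ J

The assembly work is the sum of pairwise potential energies, U = Σ_{i<j} kqᵢqⱼ/rᵢⱼ.
Pair separations: r₁₂ = 0.428 m, r₁₃ = 0.603 m, r₁₄ = 1.89 m, r₂₃ = 1.03 m, r₂₄ = 1.46 m, r₃₄ = 2.49 m.
Summing all 6 pair terms gives U = -4.02×10⁻³ J.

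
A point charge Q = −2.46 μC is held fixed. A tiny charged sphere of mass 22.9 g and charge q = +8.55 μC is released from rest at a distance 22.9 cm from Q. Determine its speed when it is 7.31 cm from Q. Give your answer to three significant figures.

Only the electrostatic force acts, so mechanical energy is conserved: ½mv² = U₁ − U₂ = kQq(1/r₁ − 1/r₂).
U₁ − U₂ = (8.99×10⁹ N·m²/C²)(-2.46×10⁻⁶ C)(8.55×10⁻⁶ C)(1/0.229 − 1/0.0731) = 1.76 J.
v = √(2·1.76/0.0229) = 12.4 m/s.

12.4 m/s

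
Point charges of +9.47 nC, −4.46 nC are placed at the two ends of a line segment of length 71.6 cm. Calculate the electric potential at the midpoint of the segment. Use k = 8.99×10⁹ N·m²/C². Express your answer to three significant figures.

126 V

The total potential is the scalar sum of each charge's contribution, V = Σ kqᵢ/rᵢ.
Each charge is 0.358 m from the midpoint.
V = k[(9.47×10⁻⁹)/(0.358) + (-4.46×10⁻⁹)/(0.358)] = 126 V.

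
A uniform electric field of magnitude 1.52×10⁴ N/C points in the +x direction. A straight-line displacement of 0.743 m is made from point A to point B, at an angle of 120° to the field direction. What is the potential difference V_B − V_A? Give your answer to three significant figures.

5650 V

Only the component of displacement along E changes the potential: ΔV = −E·d·cosθ.
ΔV = −(1.52×10⁴ V/m)(0.743 m)cos120° = 5650 V.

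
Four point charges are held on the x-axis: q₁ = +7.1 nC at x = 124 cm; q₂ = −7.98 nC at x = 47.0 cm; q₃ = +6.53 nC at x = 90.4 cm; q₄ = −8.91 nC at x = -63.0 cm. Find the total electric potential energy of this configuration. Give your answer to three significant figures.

-5.64×10⁻⁷ J

The assembly work is the sum of pairwise potential energies, U = Σ_{i<j} kqᵢqⱼ/rᵢⱼ.
Pair separations: r₁₂ = 0.770 m, r₁₃ = 0.336 m, r₁₄ = 1.87 m, r₂₃ = 0.434 m, r₂₄ = 1.10 m, r₃₄ = 1.53 m.
Summing all 6 pair terms gives U = -5.64×10⁻⁷ J.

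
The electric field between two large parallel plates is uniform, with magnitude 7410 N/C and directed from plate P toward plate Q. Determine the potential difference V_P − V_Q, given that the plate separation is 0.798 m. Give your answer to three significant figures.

5910 V

In a uniform field, potential decreases in the direction of E: ΔV = −E·d for a displacement d parallel to E.
Going from Q to P is a displacement of 0.798 m opposite to the field, so V_P − V_Q = +Ed = 5910 V.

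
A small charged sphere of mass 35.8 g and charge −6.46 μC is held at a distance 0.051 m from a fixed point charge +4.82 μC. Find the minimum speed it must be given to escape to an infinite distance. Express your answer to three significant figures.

To just escape, total mechanical energy must reach zero at infinity: ½mv²_min + U = 0, so ½mv²_min = −U = |kQq|/r.
|U| = |kQq|/r = (8.99×10⁹ N·m²/C²)(4.82×10⁻⁶)(6.46×10⁻⁶)/(0.0510) = 5.49 J.
v_min = √(2|U|/m) = √(2·5.49/0.0358) = 17.5 m/s.

17.5 m/s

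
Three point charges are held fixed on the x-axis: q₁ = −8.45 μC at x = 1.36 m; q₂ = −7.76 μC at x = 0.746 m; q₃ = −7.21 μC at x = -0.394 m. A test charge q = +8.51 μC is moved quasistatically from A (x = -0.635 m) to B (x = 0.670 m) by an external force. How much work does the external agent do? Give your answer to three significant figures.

For quasistatic motion the external work equals the change in potential energy: W_ext = qΔV = q(V_B − V_A).
At A: distances to the source charges are 2.00 m, 1.38 m, 0.241 m; V_A = Σ kqᵢ/rᵢ = -3.58×10⁵ V.
At B: distances to the source charges are 0.690 m, 0.0760 m, 1.06 m; V_B = Σ kqᵢ/rᵢ = -1.09×10⁶ V.
ΔV = V_B − V_A = -7.31×10⁵ V.
W_ext = qΔV = (8.51×10⁻⁶ C)(-7.31×10⁵ V) = -6.22 J.

-6.22 J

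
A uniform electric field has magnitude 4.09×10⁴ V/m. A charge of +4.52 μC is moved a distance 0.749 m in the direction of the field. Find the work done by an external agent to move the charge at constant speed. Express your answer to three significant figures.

The potential change for a displacement 0.749 m in the direction of the field is ΔV = −Ed = -3.06×10⁴ V.
W_ext = qΔV = -0.138 J.

-0.138 J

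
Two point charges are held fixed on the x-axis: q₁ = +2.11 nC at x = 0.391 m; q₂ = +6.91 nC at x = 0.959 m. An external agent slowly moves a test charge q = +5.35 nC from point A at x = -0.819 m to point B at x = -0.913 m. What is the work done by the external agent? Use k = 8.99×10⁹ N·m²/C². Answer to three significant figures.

For quasistatic motion the external work equals the change in potential energy: W_ext = qΔV = q(V_B − V_A).
At A: distances to the source charges are 1.21 m, 1.78 m; V_A = Σ kqᵢ/rᵢ = 50.6 V.
At B: distances to the source charges are 1.30 m, 1.87 m; V_B = Σ kqᵢ/rᵢ = 47.7 V.
ΔV = V_B − V_A = -2.88 V.
W_ext = qΔV = (5.35×10⁻⁹ C)(-2.88 V) = -1.54×10⁻⁸ J.

-1.54×10⁻⁸ J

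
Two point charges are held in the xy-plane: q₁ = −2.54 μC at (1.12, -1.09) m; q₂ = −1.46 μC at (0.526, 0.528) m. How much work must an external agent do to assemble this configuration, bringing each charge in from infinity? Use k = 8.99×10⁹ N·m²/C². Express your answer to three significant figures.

The assembly work is the sum of pairwise potential energies, U = Σ_{i<j} kqᵢqⱼ/rᵢⱼ.
Pair separations: r₁₂ = 1.72 m.
U = (0.0193) = 0.0193 J.

0.0193 J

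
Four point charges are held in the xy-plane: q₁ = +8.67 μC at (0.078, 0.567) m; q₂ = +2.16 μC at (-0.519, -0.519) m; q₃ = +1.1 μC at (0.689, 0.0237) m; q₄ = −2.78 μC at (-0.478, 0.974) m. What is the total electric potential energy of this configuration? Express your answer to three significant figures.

The assembly work is the sum of pairwise potential energies, U = Σ_{i<j} kqᵢqⱼ/rᵢⱼ.
Pair separations: r₁₂ = 1.24 m, r₁₃ = 0.818 m, r₁₄ = 0.689 m, r₂₃ = 1.32 m, r₂₄ = 1.49 m, r₃₄ = 1.50 m.
Summing all 6 pair terms gives U = -0.112 J.

-0.112 J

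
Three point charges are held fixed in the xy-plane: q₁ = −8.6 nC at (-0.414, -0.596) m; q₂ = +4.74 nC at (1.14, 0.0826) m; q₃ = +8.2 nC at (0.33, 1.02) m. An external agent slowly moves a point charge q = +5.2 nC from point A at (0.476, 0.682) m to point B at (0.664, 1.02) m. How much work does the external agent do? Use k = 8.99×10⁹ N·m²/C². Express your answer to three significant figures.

1.21×10⁻⁷ J

For quasistatic motion the external work equals the change in potential energy: W_ext = qΔV = q(V_B − V_A).
At A: distances to the source charges are 1.56 m, 0.895 m, 0.368 m; V_A = Σ kqᵢ/rᵢ = 198 V.
At B: distances to the source charges are 1.94 m, 1.05 m, 0.334 m; V_B = Σ kqᵢ/rᵢ = 221 V.
ΔV = V_B − V_A = 23.2 V.
W_ext = qΔV = (5.20×10⁻⁹ C)(23.2 V) = 1.21×10⁻⁷ J.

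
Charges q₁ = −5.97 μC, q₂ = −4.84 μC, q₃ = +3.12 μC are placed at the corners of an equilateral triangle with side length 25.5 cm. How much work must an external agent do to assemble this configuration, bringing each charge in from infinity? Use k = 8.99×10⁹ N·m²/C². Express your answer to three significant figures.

The work to assemble the configuration equals its total potential energy, U = Σ kqᵢqⱼ/rᵢⱼ over all pairs.
All three pair separations equal the side length, 0.255 m.
U = (1.02) + (-0.657) + (-0.532) = -0.170 J.

-0.170 J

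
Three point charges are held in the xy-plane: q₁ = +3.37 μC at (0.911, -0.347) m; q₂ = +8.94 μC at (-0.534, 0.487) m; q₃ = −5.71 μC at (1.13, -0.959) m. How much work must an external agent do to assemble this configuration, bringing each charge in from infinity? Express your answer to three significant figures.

The work to assemble the configuration equals its total potential energy, U = Σ kqᵢqⱼ/rᵢⱼ over all pairs.
Pair separations: r₁₂ = 1.67 m, r₁₃ = 0.650 m, r₂₃ = 2.20 m.
U = (0.162) + (-0.266) + (-0.208) = -0.312 J.

-0.312 J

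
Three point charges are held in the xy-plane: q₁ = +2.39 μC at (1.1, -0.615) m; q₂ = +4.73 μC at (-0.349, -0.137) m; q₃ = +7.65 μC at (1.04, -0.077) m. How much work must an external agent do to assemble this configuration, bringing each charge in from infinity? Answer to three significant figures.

The assembly work is the sum of pairwise potential energies, U = Σ_{i<j} kqᵢqⱼ/rᵢⱼ.
Pair separations: r₁₂ = 1.53 m, r₁₃ = 0.541 m, r₂₃ = 1.39 m.
U = (0.0666) + (0.304) + (0.234) = 0.604 J.

0.604 J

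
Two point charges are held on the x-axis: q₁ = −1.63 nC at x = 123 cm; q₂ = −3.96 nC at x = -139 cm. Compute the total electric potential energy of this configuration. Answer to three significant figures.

2.21×10⁻⁸ J

The work to assemble the configuration equals its total potential energy, U = Σ kqᵢqⱼ/rᵢⱼ over all pairs.
Pair separations: r₁₂ = 2.62 m.
U = (2.21×10⁻⁸) = 2.21×10⁻⁸ J.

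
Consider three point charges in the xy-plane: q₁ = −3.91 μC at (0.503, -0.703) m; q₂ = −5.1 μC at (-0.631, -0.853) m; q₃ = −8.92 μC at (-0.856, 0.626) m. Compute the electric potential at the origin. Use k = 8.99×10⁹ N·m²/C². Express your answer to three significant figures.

-1.59×10⁵ V

The total potential is the scalar sum of each charge's contribution, V = Σ kqᵢ/rᵢ.
Distances from the field point to each charge: r₁ = 0.864 m, r₂ = 1.06 m, r₃ = 1.06 m.
V = k[(-3.91×10⁻⁶)/(0.864) + (-5.10×10⁻⁶)/(1.06) + (-8.92×10⁻⁶)/(1.06)] = -1.59×10⁵ V.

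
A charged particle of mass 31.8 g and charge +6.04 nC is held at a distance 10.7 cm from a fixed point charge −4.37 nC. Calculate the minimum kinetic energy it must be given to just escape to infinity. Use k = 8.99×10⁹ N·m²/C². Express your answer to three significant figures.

To just escape, total mechanical energy must reach zero at infinity: ½mv²_min + U = 0, so ½mv²_min = −U = |kQq|/r.
|U| = |kQq|/r = (8.99×10⁹ N·m²/C²)(4.37×10⁻⁹)(6.04×10⁻⁹)/(0.107) = 2.22×10⁻⁶ J.

2.22×10⁻⁶ J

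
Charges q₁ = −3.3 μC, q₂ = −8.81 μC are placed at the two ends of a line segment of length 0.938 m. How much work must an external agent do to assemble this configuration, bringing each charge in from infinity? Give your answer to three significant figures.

The work to assemble the configuration equals its total potential energy, U = Σ kqᵢqⱼ/rᵢⱼ over all pairs.
The separation is r = 0.938 m.
U = (0.279) = 0.279 J.

0.279 J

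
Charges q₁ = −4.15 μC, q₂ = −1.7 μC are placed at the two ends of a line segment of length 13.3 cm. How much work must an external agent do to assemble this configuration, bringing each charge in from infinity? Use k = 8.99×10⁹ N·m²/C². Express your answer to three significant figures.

The work to assemble the configuration equals its total potential energy, U = Σ kqᵢqⱼ/rᵢⱼ over all pairs.
The separation is r = 0.133 m.
U = (0.477) = 0.477 J.

0.477 J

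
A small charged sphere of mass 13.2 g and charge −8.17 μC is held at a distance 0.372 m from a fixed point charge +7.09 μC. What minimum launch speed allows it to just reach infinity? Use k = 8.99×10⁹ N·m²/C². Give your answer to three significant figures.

To just escape, total mechanical energy must reach zero at infinity: ½mv²_min + U = 0, so ½mv²_min = −U = |kQq|/r.
|U| = |kQq|/r = (8.99×10⁹ N·m²/C²)(7.09×10⁻⁶)(8.17×10⁻⁶)/(0.372) = 1.40 J.
v_min = √(2|U|/m) = √(2·1.40/0.0132) = 14.6 m/s.

14.6 m/s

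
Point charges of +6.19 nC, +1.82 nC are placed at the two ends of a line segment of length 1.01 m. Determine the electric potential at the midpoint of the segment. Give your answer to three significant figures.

143 V

The total potential is the scalar sum of each charge's contribution, V = Σ kqᵢ/rᵢ.
Each charge is 0.505 m from the midpoint.
V = k[(6.19×10⁻⁹)/(0.505) + (1.82×10⁻⁹)/(0.505)] = 143 V.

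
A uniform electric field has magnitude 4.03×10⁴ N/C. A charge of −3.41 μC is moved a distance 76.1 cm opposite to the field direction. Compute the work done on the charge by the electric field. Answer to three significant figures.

0.105 J

The potential change for a displacement 76.1 cm opposite to the field direction is ΔV = +Ed = 3.07×10⁴ V.
W_field = −qΔV = 0.105 J.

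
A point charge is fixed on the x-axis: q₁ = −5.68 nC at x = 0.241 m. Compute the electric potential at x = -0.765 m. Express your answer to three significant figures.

Electric potential is a scalar, so the contributions from each charge add algebraically: V = Σ kqᵢ/rᵢ.
V = k[(-5.68×10⁻⁹)/(1.01)] = -50.8 V.

-50.8 V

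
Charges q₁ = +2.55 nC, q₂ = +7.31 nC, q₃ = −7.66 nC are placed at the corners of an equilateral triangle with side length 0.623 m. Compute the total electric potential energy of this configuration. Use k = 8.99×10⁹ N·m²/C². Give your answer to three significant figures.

The work to assemble the configuration equals its total potential energy, U = Σ kqᵢqⱼ/rᵢⱼ over all pairs.
All three pair separations equal the side length, 0.623 m.
U = (2.69×10⁻⁷) + (-2.82×10⁻⁷) + (-8.08×10⁻⁷) = -8.21×10⁻⁷ J.

-8.21×10⁻⁷ J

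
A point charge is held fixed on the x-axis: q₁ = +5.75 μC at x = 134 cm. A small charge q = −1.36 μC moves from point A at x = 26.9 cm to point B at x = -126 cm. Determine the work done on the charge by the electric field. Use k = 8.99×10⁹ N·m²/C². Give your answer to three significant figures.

The work done by the electric force is W_field = −ΔU = −q(V_B − V_A) = q(V_A − V_B).
At A: distance to the source charge is 1.07 m; V_A = kq₁/r = 4.83×10⁴ V.
At B: distance to the source charge is 2.60 m; V_B = kq₁/r = 1.99×10⁴ V.
ΔV = V_B − V_A = -2.84×10⁴ V.
W_field = −qΔV = −(-1.36×10⁻⁶ C)(-2.84×10⁴ V) = -0.0386 J.

-0.0386 J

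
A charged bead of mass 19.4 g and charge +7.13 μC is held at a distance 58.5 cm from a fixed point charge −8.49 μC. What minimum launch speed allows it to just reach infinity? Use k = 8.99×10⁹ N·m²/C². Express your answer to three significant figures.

To just escape, total mechanical energy must reach zero at infinity: ½mv²_min + U = 0, so ½mv²_min = −U = |kQq|/r.
|U| = |kQq|/r = (8.99×10⁹ N·m²/C²)(8.49×10⁻⁶)(7.13×10⁻⁶)/(0.585) = 0.930 J.
v_min = √(2|U|/m) = √(2·0.930/0.0194) = 9.79 m/s.

9.79 m/s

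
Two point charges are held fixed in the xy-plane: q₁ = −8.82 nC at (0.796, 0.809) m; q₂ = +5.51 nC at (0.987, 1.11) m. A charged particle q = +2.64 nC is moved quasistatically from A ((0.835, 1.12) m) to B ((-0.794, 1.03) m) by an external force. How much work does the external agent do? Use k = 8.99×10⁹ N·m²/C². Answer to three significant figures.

-2.48×10⁻⁷ J

For quasistatic motion the external work equals the change in potential energy: W_ext = qΔV = q(V_B − V_A).
At A: distances to the source charges are 0.313 m, 0.152 m; V_A = Σ kqᵢ/rᵢ = 72.2 V.
At B: distances to the source charges are 1.61 m, 1.78 m; V_B = Σ kqᵢ/rᵢ = -21.6 V.
ΔV = V_B − V_A = -93.8 V.
W_ext = qΔV = (2.64×10⁻⁹ C)(-93.8 V) = -2.48×10⁻⁷ J.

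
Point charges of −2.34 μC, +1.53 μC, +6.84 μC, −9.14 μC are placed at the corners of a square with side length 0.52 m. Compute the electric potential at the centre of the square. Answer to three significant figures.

Electric potential is a scalar, so the contributions from each charge add algebraically: V = Σ kqᵢ/rᵢ.
The distance from each corner to the centre is a√2/2 = 0.368 m.
V = k[(-2.34×10⁻⁶)/(0.368) + (1.53×10⁻⁶)/(0.368) + (6.84×10⁻⁶)/(0.368) + (-9.14×10⁻⁶)/(0.368)] = -7.60×10⁴ V.

-7.60×10⁴ V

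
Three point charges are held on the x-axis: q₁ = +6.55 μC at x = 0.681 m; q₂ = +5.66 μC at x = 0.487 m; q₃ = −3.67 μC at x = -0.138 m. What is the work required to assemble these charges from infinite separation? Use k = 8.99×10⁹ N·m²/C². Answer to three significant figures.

The assembly work is the sum of pairwise potential energies, U = Σ_{i<j} kqᵢqⱼ/rᵢⱼ.
Pair separations: r₁₂ = 0.194 m, r₁₃ = 0.819 m, r₂₃ = 0.625 m.
U = (1.72) + (-0.264) + (-0.299) = 1.16 J.

1.16 J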